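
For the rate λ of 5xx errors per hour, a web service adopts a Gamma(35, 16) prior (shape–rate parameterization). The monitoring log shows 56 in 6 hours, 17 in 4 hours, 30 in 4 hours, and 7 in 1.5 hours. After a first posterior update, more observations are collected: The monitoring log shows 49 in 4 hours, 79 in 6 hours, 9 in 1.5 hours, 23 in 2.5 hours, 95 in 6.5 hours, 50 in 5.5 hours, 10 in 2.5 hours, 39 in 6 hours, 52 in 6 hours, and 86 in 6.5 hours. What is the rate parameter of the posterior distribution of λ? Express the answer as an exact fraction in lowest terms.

157/2

Total count: 56 + 17 + 30 + 7 = 110.
Total exposure: 6 + 4 + 4 + 1.5 = 15.5 hours.
After the first batch: Gamma(35 + 110, 16 + 15.5) = Gamma(145, 63/2).
Total count: 49 + 79 + 9 + 23 + 95 + 50 + 10 + 39 + 52 + 86 = 492.
Total exposure: 4 + 6 + 1.5 + 2.5 + 6.5 + 5.5 + 2.5 + 6 + 6 + 6.5 = 47 hours.
After the second batch: Gamma(145 + 492, 63/2 + 47) = Gamma(637, 157/2).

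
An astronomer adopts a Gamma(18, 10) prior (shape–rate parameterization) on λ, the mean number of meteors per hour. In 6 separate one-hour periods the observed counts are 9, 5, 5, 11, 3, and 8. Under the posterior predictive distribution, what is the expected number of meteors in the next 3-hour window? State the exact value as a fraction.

177/16

Total count: 9 + 5 + 5 + 11 + 3 + 8 = 41.
Total exposure: 6 hours.
By Gamma–Poisson conjugacy, the posterior is Gamma(α + Σx, β + Σt) = Gamma(18 + 41, 10 + 6) = Gamma(59, 16).
Predictive mean over a 3-hour window = T·E[λ|data] = 3·59/16 = 177/16.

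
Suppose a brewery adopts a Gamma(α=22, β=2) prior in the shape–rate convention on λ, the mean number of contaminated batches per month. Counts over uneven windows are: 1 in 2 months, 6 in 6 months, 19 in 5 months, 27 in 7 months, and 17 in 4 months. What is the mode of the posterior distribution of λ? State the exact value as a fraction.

7/2

Total count: 1 + 6 + 19 + 27 + 17 = 70.
Total exposure: 2 + 6 + 5 + 7 + 4 = 24 months.
The Gamma prior is conjugate for the Poisson rate, so λ | data ~ Gamma(22+70, 2+24) = Gamma(92, 26).
Posterior mode = (α'−1)/β' = 91/26 = 7/2.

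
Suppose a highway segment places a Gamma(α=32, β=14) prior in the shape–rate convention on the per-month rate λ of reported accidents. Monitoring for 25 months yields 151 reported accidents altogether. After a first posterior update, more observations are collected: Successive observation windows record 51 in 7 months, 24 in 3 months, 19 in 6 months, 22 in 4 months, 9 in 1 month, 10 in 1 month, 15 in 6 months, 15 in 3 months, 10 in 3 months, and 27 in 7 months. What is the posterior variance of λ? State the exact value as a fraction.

Total count 151 over total exposure 25 months.
After the first batch: Gamma(32 + 151, 14 + 25) = Gamma(183, 39).
Total count: 51 + 24 + 19 + 22 + 9 + 10 + 15 + 15 + 10 + 27 = 202.
Total exposure: 7 + 3 + 6 + 4 + 1 + 1 + 6 + 3 + 3 + 7 = 41 months.
After the second batch: Gamma(183 + 202, 39 + 41) = Gamma(385, 80).
Posterior variance = α'/β'² = 385/6400 = 77/1280.

77/1280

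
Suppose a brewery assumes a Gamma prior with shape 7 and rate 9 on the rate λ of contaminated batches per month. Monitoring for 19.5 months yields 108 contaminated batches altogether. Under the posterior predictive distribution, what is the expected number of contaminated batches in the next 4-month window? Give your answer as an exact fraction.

920/57

Total count 108 over total exposure 19.5 months.
Conjugate update: add total count to the shape and total exposure to the rate, giving Gamma(115, 57/2).
Predictive mean over a 4-month window = T·E[λ|data] = 4·115/(57/2) = 920/57.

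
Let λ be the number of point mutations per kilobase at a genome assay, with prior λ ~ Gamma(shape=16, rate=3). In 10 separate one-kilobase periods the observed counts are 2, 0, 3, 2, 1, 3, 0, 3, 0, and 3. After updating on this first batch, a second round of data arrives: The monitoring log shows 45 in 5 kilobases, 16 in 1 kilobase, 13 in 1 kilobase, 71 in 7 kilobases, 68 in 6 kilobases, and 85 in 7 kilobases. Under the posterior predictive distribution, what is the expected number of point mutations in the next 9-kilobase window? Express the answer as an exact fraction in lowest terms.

2979/40

Total count: 2 + 0 + 3 + 2 + 1 + 3 + 0 + 3 + 0 + 3 = 17.
Total exposure: 10 kilobases.
After the first batch: Gamma(16 + 17, 3 + 10) = Gamma(33, 13).
Total count: 45 + 16 + 13 + 71 + 68 + 85 = 298.
Total exposure: 5 + 1 + 1 + 7 + 6 + 7 = 27 kilobases.
After the second batch: Gamma(33 + 298, 13 + 27) = Gamma(331, 40).
Predictive mean over a 9-kilobase window = T·E[λ|data] = 9·331/40 = 2979/40.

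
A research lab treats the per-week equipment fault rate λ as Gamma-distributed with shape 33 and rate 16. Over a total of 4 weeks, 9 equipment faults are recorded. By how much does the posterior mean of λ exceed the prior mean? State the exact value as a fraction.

Total count 9 over total exposure 4 weeks.
By Gamma–Poisson conjugacy, the posterior is Gamma(α + Σx, β + Σt) = Gamma(33 + 9, 16 + 4) = Gamma(42, 20).
Posterior mean = 42/20 = 21/10; prior mean = 33/16 = 33/16. Difference = 21/10 − 33/16 = 3/80.

3/80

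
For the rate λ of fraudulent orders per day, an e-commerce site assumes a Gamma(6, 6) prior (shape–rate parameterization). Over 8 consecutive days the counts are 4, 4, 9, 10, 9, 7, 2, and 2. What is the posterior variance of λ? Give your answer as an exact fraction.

53/196

Total count: 4 + 4 + 9 + 10 + 9 + 7 + 2 + 2 = 47.
Total exposure: 8 days.
Posterior: α' = 6 + 47 = 53, β' = 6 + 8 = 14.
Posterior variance = α'/β'² = 53/196.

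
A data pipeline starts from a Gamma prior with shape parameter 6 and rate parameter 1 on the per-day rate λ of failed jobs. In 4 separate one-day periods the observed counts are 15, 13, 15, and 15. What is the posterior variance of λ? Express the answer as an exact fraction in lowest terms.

64/25

Total count: 15 + 13 + 15 + 15 = 58.
Total exposure: 4 days.
Posterior: α' = 6 + 58 = 64, β' = 1 + 4 = 5.
Posterior variance = α'/β'² = 64/25.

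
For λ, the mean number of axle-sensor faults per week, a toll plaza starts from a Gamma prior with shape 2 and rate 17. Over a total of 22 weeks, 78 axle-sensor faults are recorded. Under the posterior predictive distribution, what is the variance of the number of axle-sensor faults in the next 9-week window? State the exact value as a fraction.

3840/169

Total count 78 over total exposure 22 weeks.
By Gamma–Poisson conjugacy, the posterior is Gamma(α + Σx, β + Σt) = Gamma(2 + 78, 17 + 22) = Gamma(80, 39).
The posterior predictive for a window of length T is Negative Binomial with variance T·α'·(β'+T)/β'² = 9·80·48/1521 = 3840/169.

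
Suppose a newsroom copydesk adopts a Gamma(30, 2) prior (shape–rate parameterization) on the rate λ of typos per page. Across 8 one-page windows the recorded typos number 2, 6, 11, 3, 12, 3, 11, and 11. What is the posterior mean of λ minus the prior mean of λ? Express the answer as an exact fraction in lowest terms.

Total count: 2 + 6 + 11 + 3 + 12 + 3 + 11 + 11 = 59.
Total exposure: 8 pages.
Posterior: α' = 30 + 59 = 89, β' = 2 + 8 = 10.
Posterior mean = 89/10 = 89/10; prior mean = 30/2 = 15. Difference = 89/10 − 15 = -61/10.

-61/10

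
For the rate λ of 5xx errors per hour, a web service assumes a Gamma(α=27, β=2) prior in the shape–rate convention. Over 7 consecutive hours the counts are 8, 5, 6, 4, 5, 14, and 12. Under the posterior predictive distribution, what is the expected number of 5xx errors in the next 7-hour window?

63

Total count: 8 + 5 + 6 + 4 + 5 + 14 + 12 = 54.
Total exposure: 7 hours.
Gamma(α, β) with Poisson data over total exposure Σt gives posterior Gamma(α+Σx, β+Σt) = Gamma(81, 9).
Predictive mean over a 7-hour window = T·E[λ|data] = 7·81/9 = 63.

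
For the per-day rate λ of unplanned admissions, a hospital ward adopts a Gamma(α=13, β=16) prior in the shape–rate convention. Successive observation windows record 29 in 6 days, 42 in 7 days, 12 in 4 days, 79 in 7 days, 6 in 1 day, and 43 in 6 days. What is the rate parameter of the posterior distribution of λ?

Total count: 29 + 42 + 12 + 79 + 6 + 43 = 211.
Total exposure: 6 + 7 + 4 + 7 + 1 + 6 = 31 days.
The Gamma prior is conjugate for the Poisson rate, so λ | data ~ Gamma(13+211, 16+31) = Gamma(224, 47).

47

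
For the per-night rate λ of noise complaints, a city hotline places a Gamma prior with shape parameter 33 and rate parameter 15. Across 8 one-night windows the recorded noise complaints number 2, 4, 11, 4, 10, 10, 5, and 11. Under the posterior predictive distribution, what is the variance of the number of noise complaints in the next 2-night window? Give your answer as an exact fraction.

4500/529

Total count: 2 + 4 + 11 + 4 + 10 + 10 + 5 + 11 = 57.
Total exposure: 8 nights.
The Gamma prior is conjugate for the Poisson rate, so λ | data ~ Gamma(33+57, 15+8) = Gamma(90, 23).
The posterior predictive for a window of length T is Negative Binomial with variance T·α'·(β'+T)/β'² = 2·90·25/529 = 4500/529.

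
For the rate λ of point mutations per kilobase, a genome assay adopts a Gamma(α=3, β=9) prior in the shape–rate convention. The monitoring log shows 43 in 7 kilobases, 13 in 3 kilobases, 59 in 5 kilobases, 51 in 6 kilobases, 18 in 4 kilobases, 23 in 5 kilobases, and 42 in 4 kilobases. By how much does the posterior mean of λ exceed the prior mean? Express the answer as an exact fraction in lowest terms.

713/129

Total count: 43 + 13 + 59 + 51 + 18 + 23 + 42 = 249.
Total exposure: 7 + 3 + 5 + 6 + 4 + 5 + 4 = 34 kilobases.
By Gamma–Poisson conjugacy, the posterior is Gamma(α + Σx, β + Σt) = Gamma(3 + 249, 9 + 34) = Gamma(252, 43).
Posterior mean = 252/43 = 252/43; prior mean = 3/9 = 1/3. Difference = 252/43 − 1/3 = 713/129.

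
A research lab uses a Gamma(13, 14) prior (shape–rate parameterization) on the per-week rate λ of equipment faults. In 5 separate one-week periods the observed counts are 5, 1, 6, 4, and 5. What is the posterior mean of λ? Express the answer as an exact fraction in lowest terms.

Total count: 5 + 1 + 6 + 4 + 5 = 21.
Total exposure: 5 weeks.
By Gamma–Poisson conjugacy, the posterior is Gamma(α + Σx, β + Σt) = Gamma(13 + 21, 14 + 5) = Gamma(34, 19).
Posterior mean = α'/β' = 34/19.

34/19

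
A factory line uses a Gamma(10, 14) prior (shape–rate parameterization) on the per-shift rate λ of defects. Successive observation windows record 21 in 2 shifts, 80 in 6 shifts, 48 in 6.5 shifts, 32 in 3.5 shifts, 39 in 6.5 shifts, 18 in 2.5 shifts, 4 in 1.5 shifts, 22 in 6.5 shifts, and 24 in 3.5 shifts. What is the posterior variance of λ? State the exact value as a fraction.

Total count: 21 + 80 + 48 + 32 + 39 + 18 + 4 + 22 + 24 = 288.
Total exposure: 2 + 6 + 6.5 + 3.5 + 6.5 + 2.5 + 1.5 + 6.5 + 3.5 = 38.5 shifts.
By Gamma–Poisson conjugacy, the posterior is Gamma(α + Σx, β + Σt) = Gamma(10 + 288, 14 + 38.5) = Gamma(298, 105/2).
Posterior variance = α'/β'² = 298/(11025/4) = 1192/11025.

1192/11025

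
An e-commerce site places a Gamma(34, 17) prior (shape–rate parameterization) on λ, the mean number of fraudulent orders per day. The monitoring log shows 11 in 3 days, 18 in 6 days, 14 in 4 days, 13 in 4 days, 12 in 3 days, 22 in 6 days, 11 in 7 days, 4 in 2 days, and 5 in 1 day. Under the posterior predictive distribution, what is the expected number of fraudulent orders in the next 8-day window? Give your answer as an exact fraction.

1152/53

Total count: 11 + 18 + 14 + 13 + 12 + 22 + 11 + 4 + 5 = 110.
Total exposure: 3 + 6 + 4 + 4 + 3 + 6 + 7 + 2 + 1 = 36 days.
By Gamma–Poisson conjugacy, the posterior is Gamma(α + Σx, β + Σt) = Gamma(34 + 110, 17 + 36) = Gamma(144, 53).
Predictive mean over an 8-day window = T·E[λ|data] = 8·144/53 = 1152/53.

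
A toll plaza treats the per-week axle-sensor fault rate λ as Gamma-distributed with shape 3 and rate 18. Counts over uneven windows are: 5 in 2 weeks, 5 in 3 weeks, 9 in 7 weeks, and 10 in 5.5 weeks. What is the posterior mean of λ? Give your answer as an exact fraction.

Total count: 5 + 5 + 9 + 10 = 29.
Total exposure: 2 + 3 + 7 + 5.5 = 17.5 weeks.
Conjugate update: add total count to the shape and total exposure to the rate, giving Gamma(32, 71/2).
Posterior mean = α'/β' = 32/(71/2) = 64/71.

64/71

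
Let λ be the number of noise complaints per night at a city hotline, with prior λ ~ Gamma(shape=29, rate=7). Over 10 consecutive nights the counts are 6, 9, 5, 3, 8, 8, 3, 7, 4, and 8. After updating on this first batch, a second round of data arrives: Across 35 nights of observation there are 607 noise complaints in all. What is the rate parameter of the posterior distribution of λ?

Total count: 6 + 9 + 5 + 3 + 8 + 8 + 3 + 7 + 4 + 8 = 61.
Total exposure: 10 nights.
After the first batch: Gamma(29 + 61, 7 + 10) = Gamma(90, 17).
Total count 607 over total exposure 35 nights.
After the second batch: Gamma(90 + 607, 17 + 35) = Gamma(697, 52).

52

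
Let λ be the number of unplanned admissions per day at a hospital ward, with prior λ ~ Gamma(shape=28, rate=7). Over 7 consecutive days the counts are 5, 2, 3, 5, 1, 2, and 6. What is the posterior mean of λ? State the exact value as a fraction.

Total count: 5 + 2 + 3 + 5 + 1 + 2 + 6 = 24.
Total exposure: 7 days.
Posterior: α' = 28 + 24 = 52, β' = 7 + 7 = 14.
Posterior mean = α'/β' = 52/14 = 26/7.

26/7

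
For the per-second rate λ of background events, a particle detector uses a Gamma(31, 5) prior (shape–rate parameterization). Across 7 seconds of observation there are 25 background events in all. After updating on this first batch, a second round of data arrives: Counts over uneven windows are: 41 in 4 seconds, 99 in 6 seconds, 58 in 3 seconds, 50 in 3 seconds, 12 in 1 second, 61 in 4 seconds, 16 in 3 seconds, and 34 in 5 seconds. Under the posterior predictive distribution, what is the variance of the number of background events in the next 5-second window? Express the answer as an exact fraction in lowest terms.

98210/1681

Total count 25 over total exposure 7 seconds.
After the first batch: Gamma(31 + 25, 5 + 7) = Gamma(56, 12).
Total count: 41 + 99 + 58 + 50 + 12 + 61 + 16 + 34 = 371.
Total exposure: 4 + 6 + 3 + 3 + 1 + 4 + 3 + 5 = 29 seconds.
After the second batch: Gamma(56 + 371, 12 + 29) = Gamma(427, 41).
The posterior predictive for a window of length T is Negative Binomial with variance T·α'·(β'+T)/β'² = 5·427·46/1681 = 98210/1681.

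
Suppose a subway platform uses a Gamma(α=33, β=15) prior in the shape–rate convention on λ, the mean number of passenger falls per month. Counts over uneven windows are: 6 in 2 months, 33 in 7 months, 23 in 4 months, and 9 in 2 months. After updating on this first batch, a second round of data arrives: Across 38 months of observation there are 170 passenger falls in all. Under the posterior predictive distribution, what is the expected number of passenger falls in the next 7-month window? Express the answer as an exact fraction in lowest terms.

Total count: 6 + 33 + 23 + 9 = 71.
Total exposure: 2 + 7 + 4 + 2 = 15 months.
After the first batch: Gamma(33 + 71, 15 + 15) = Gamma(104, 30).
Total count 170 over total exposure 38 months.
After the second batch: Gamma(104 + 170, 30 + 38) = Gamma(274, 68).
Predictive mean over a 7-month window = T·E[λ|data] = 7·274/68 = 959/34.

959/34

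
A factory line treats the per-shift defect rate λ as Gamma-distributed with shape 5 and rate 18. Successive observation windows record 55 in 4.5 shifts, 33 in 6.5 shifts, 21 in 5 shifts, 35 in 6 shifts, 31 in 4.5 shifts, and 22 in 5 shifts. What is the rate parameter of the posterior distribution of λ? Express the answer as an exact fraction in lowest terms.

Total count: 55 + 33 + 21 + 35 + 31 + 22 = 197.
Total exposure: 4.5 + 6.5 + 5 + 6 + 4.5 + 5 = 31.5 shifts.
Conjugate update: add total count to the shape and total exposure to the rate, giving Gamma(202, 99/2).

99/2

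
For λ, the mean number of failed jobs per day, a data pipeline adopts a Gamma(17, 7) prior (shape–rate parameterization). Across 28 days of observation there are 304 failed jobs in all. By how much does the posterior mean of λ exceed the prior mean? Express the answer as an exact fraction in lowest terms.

236/35

Total count 304 over total exposure 28 days.
The Gamma prior is conjugate for the Poisson rate, so λ | data ~ Gamma(17+304, 7+28) = Gamma(321, 35).
Posterior mean = 321/35 = 321/35; prior mean = 17/7 = 17/7. Difference = 321/35 − 17/7 = 236/35.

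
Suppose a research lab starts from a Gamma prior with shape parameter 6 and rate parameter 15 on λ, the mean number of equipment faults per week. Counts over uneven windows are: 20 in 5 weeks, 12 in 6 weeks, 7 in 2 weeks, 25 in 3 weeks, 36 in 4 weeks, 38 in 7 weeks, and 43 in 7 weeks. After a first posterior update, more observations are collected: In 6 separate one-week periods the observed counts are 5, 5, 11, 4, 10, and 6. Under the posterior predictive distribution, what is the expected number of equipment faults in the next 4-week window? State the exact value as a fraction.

912/55

Total count: 20 + 12 + 7 + 25 + 36 + 38 + 43 = 181.
Total exposure: 5 + 6 + 2 + 3 + 4 + 7 + 7 = 34 weeks.
After the first batch: Gamma(6 + 181, 15 + 34) = Gamma(187, 49).
Total count: 5 + 5 + 11 + 4 + 10 + 6 = 41.
Total exposure: 6 weeks.
After the second batch: Gamma(187 + 41, 49 + 6) = Gamma(228, 55).
Predictive mean over a 4-week window = T·E[λ|data] = 4·228/55 = 912/55.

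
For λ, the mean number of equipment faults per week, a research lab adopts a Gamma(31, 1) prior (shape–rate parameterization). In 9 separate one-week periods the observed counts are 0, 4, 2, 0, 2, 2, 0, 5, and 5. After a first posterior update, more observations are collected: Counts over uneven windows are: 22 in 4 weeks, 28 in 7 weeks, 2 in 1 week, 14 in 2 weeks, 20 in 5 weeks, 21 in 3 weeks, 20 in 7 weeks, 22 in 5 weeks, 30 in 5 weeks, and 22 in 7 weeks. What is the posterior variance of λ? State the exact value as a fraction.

9/112

Total count: 0 + 4 + 2 + 0 + 2 + 2 + 0 + 5 + 5 = 20.
Total exposure: 9 weeks.
After the first batch: Gamma(31 + 20, 1 + 9) = Gamma(51, 10).
Total count: 22 + 28 + 2 + 14 + 20 + 21 + 20 + 22 + 30 + 22 = 201.
Total exposure: 4 + 7 + 1 + 2 + 5 + 3 + 7 + 5 + 5 + 7 = 46 weeks.
After the second batch: Gamma(51 + 201, 10 + 46) = Gamma(252, 56).
Posterior variance = α'/β'² = 252/3136 = 9/112.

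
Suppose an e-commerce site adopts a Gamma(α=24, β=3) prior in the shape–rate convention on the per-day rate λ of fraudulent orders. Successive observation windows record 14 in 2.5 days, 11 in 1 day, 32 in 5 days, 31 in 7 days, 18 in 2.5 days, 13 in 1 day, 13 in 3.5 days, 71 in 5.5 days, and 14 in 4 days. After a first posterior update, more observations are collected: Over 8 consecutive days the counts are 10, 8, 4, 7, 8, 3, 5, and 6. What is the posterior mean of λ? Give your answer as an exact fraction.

292/43

Total count: 14 + 11 + 32 + 31 + 18 + 13 + 13 + 71 + 14 = 217.
Total exposure: 2.5 + 1 + 5 + 7 + 2.5 + 1 + 3.5 + 5.5 + 4 = 32 days.
After the first batch: Gamma(24 + 217, 3 + 32) = Gamma(241, 35).
Total count: 10 + 8 + 4 + 7 + 8 + 3 + 5 + 6 = 51.
Total exposure: 8 days.
After the second batch: Gamma(241 + 51, 35 + 8) = Gamma(292, 43).
Posterior mean = α'/β' = 292/43.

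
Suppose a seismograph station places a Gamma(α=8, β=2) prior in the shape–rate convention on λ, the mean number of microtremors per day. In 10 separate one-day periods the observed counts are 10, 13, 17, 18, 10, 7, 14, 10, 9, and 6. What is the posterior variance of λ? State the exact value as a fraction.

61/72

Total count: 10 + 13 + 17 + 18 + 10 + 7 + 14 + 10 + 9 + 6 = 114.
Total exposure: 10 days.
Gamma(α, β) with Poisson data over total exposure Σt gives posterior Gamma(α+Σx, β+Σt) = Gamma(122, 12).
Posterior variance = α'/β'² = 122/144 = 61/72.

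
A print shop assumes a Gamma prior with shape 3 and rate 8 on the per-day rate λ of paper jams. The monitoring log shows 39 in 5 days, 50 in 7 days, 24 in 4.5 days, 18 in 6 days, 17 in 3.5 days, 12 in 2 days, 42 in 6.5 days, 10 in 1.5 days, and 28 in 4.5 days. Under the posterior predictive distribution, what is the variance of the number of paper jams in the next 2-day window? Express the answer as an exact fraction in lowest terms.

Total count: 39 + 50 + 24 + 18 + 17 + 12 + 42 + 10 + 28 = 240.
Total exposure: 5 + 7 + 4.5 + 6 + 3.5 + 2 + 6.5 + 1.5 + 4.5 = 40.5 days.
Gamma(α, β) with Poisson data over total exposure Σt gives posterior Gamma(α+Σx, β+Σt) = Gamma(243, 97/2).
The posterior predictive for a window of length T is Negative Binomial with variance T·α'·(β'+T)/β'² = 2·243·(101/2)/(9409/4) = 98172/9409.

98172/9409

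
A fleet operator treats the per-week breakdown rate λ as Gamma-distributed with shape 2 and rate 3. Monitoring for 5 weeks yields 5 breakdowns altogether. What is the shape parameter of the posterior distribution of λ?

7

Total count 5 over total exposure 5 weeks.
Conjugate update: add total count to the shape and total exposure to the rate, giving Gamma(7, 8).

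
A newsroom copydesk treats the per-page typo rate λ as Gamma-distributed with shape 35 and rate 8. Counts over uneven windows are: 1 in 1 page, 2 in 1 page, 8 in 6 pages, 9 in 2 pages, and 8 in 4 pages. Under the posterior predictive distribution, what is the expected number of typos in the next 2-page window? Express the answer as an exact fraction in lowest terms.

63/11

Total count: 1 + 2 + 8 + 9 + 8 = 28.
Total exposure: 1 + 1 + 6 + 2 + 4 = 14 pages.
Gamma(α, β) with Poisson data over total exposure Σt gives posterior Gamma(α+Σx, β+Σt) = Gamma(63, 22).
Predictive mean over a 2-page window = T·E[λ|data] = 2·63/22 = 63/11.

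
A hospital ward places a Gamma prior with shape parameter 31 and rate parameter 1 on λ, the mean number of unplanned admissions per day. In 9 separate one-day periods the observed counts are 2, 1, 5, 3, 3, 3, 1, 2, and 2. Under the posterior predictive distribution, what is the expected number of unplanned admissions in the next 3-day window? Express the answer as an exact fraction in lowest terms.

159/10

Total count: 2 + 1 + 5 + 3 + 3 + 3 + 1 + 2 + 2 = 22.
Total exposure: 9 days.
The Gamma prior is conjugate for the Poisson rate, so λ | data ~ Gamma(31+22, 1+9) = Gamma(53, 10).
Predictive mean over a 3-day window = T·E[λ|data] = 3·53/10 = 159/10.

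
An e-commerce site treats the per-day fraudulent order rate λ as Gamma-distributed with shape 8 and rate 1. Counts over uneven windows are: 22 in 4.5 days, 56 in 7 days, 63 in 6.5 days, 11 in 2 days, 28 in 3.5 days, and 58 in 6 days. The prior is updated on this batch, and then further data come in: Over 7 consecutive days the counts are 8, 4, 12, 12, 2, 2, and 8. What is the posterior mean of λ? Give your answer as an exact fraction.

196/25

Total count: 22 + 56 + 63 + 11 + 28 + 58 = 238.
Total exposure: 4.5 + 7 + 6.5 + 2 + 3.5 + 6 = 29.5 days.
After the first batch: Gamma(8 + 238, 1 + 29.5) = Gamma(246, 61/2).
Total count: 8 + 4 + 12 + 12 + 2 + 2 + 8 = 48.
Total exposure: 7 days.
After the second batch: Gamma(246 + 48, 61/2 + 7) = Gamma(294, 75/2).
Posterior mean = α'/β' = 294/(75/2) = 196/25.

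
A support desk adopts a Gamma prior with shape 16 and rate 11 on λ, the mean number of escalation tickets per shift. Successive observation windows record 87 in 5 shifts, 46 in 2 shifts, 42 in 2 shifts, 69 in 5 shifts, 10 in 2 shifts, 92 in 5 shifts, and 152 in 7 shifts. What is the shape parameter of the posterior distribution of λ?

514

Total count: 87 + 46 + 42 + 69 + 10 + 92 + 152 = 498.
Total exposure: 5 + 2 + 2 + 5 + 2 + 5 + 7 = 28 shifts.
Posterior: α' = 16 + 498 = 514, β' = 11 + 28 = 39.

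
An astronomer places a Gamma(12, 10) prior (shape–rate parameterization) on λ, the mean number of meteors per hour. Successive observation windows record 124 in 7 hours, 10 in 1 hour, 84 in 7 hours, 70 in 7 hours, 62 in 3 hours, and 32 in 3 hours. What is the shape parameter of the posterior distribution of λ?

Total count: 124 + 10 + 84 + 70 + 62 + 32 = 382.
Total exposure: 7 + 1 + 7 + 7 + 3 + 3 = 28 hours.
Conjugate update: add total count to the shape and total exposure to the rate, giving Gamma(394, 38).

394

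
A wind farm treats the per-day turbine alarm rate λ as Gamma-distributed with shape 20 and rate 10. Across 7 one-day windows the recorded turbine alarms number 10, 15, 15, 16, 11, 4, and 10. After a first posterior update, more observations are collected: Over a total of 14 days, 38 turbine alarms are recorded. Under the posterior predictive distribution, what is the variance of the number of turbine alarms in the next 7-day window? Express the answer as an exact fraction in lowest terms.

Total count: 10 + 15 + 15 + 16 + 11 + 4 + 10 = 81.
Total exposure: 7 days.
After the first batch: Gamma(20 + 81, 10 + 7) = Gamma(101, 17).
Total count 38 over total exposure 14 days.
After the second batch: Gamma(101 + 38, 17 + 14) = Gamma(139, 31).
The posterior predictive for a window of length T is Negative Binomial with variance T·α'·(β'+T)/β'² = 7·139·38/961 = 36974/961.

36974/961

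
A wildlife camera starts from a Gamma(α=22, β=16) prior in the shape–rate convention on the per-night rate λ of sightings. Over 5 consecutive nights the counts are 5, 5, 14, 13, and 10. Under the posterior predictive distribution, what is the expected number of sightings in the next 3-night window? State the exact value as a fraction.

69/7

Total count: 5 + 5 + 14 + 13 + 10 = 47.
Total exposure: 5 nights.
Conjugate update: add total count to the shape and total exposure to the rate, giving Gamma(69, 21).
Predictive mean over a 3-night window = T·E[λ|data] = 3·69/21 = 69/7.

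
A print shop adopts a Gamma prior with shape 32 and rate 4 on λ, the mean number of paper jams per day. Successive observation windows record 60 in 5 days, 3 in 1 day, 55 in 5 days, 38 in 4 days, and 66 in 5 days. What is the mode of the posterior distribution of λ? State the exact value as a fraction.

Total count: 60 + 3 + 55 + 38 + 66 = 222.
Total exposure: 5 + 1 + 5 + 4 + 5 = 20 days.
The Gamma prior is conjugate for the Poisson rate, so λ | data ~ Gamma(32+222, 4+20) = Gamma(254, 24).
Posterior mode = (α'−1)/β' = 253/24.

253/24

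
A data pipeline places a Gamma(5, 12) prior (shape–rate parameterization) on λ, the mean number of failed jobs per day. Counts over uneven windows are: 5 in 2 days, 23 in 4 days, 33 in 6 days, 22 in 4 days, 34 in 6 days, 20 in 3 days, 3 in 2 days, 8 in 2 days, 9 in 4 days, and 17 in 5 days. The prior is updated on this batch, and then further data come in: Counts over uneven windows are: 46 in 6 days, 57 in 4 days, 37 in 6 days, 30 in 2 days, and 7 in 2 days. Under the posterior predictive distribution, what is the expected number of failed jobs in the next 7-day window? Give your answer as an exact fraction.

Total count: 5 + 23 + 33 + 22 + 34 + 20 + 3 + 8 + 9 + 17 = 174.
Total exposure: 2 + 4 + 6 + 4 + 6 + 3 + 2 + 2 + 4 + 5 = 38 days.
After the first batch: Gamma(5 + 174, 12 + 38) = Gamma(179, 50).
Total count: 46 + 57 + 37 + 30 + 7 = 177.
Total exposure: 6 + 4 + 6 + 2 + 2 = 20 days.
After the second batch: Gamma(179 + 177, 50 + 20) = Gamma(356, 70).
Predictive mean over a 7-day window = T·E[λ|data] = 7·356/70 = 178/5.

178/5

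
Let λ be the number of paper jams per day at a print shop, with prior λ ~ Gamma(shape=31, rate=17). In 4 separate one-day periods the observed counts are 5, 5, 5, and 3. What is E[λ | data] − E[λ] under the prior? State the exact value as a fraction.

26/51

Total count: 5 + 5 + 5 + 3 = 18.
Total exposure: 4 days.
Conjugate update: add total count to the shape and total exposure to the rate, giving Gamma(49, 21).
Posterior mean = 49/21 = 7/3; prior mean = 31/17 = 31/17. Difference = 7/3 − 31/17 = 26/51.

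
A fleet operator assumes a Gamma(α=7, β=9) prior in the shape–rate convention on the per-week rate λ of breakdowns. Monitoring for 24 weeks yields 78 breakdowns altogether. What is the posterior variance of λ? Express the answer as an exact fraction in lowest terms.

85/1089

Total count 78 over total exposure 24 weeks.
The Gamma prior is conjugate for the Poisson rate, so λ | data ~ Gamma(7+78, 9+24) = Gamma(85, 33).
Posterior variance = α'/β'² = 85/1089.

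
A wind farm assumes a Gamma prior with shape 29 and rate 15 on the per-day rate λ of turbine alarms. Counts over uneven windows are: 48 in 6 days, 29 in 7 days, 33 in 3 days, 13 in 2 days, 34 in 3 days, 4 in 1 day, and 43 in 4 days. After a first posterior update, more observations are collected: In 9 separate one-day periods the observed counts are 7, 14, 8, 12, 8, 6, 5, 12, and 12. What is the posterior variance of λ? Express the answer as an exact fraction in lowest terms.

317/2500

Total count: 48 + 29 + 33 + 13 + 34 + 4 + 43 = 204.
Total exposure: 6 + 7 + 3 + 2 + 3 + 1 + 4 = 26 days.
After the first batch: Gamma(29 + 204, 15 + 26) = Gamma(233, 41).
Total count: 7 + 14 + 8 + 12 + 8 + 6 + 5 + 12 + 12 = 84.
Total exposure: 9 days.
After the second batch: Gamma(233 + 84, 41 + 9) = Gamma(317, 50).
Posterior variance = α'/β'² = 317/2500.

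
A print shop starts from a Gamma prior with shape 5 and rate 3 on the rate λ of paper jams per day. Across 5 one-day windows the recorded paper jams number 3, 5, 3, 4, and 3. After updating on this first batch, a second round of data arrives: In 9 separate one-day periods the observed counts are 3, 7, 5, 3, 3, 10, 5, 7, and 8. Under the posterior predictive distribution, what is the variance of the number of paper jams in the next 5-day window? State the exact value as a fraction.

Total count: 3 + 5 + 3 + 4 + 3 = 18.
Total exposure: 5 days.
After the first batch: Gamma(5 + 18, 3 + 5) = Gamma(23, 8).
Total count: 3 + 7 + 5 + 3 + 3 + 10 + 5 + 7 + 8 = 51.
Total exposure: 9 days.
After the second batch: Gamma(23 + 51, 8 + 9) = Gamma(74, 17).
The posterior predictive for a window of length T is Negative Binomial with variance T·α'·(β'+T)/β'² = 5·74·22/289 = 8140/289.

8140/289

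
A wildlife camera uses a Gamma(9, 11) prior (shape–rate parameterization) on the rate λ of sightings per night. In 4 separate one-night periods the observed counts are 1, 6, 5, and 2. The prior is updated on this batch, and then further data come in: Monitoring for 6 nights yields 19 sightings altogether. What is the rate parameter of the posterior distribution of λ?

21

Total count: 1 + 6 + 5 + 2 = 14.
Total exposure: 4 nights.
After the first batch: Gamma(9 + 14, 11 + 4) = Gamma(23, 15).
Total count 19 over total exposure 6 nights.
After the second batch: Gamma(23 + 19, 15 + 6) = Gamma(42, 21).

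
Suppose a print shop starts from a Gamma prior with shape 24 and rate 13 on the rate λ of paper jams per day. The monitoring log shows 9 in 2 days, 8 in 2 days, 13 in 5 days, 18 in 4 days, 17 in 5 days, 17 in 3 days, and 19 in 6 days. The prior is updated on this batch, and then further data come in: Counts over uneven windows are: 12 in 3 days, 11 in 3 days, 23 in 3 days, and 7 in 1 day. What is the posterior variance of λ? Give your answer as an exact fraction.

Total count: 9 + 8 + 13 + 18 + 17 + 17 + 19 = 101.
Total exposure: 2 + 2 + 5 + 4 + 5 + 3 + 6 = 27 days.
After the first batch: Gamma(24 + 101, 13 + 27) = Gamma(125, 40).
Total count: 12 + 11 + 23 + 7 = 53.
Total exposure: 3 + 3 + 3 + 1 = 10 days.
After the second batch: Gamma(125 + 53, 40 + 10) = Gamma(178, 50).
Posterior variance = α'/β'² = 178/2500 = 89/1250.

89/1250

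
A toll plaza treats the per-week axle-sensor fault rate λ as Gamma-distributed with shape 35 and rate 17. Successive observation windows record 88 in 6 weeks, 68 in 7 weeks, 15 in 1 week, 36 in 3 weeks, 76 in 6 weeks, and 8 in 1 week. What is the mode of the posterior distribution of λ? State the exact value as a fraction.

325/41

Total count: 88 + 68 + 15 + 36 + 76 + 8 = 291.
Total exposure: 6 + 7 + 1 + 3 + 6 + 1 = 24 weeks.
By Gamma–Poisson conjugacy, the posterior is Gamma(α + Σx, β + Σt) = Gamma(35 + 291, 17 + 24) = Gamma(326, 41).
Posterior mode = (α'−1)/β' = 325/41.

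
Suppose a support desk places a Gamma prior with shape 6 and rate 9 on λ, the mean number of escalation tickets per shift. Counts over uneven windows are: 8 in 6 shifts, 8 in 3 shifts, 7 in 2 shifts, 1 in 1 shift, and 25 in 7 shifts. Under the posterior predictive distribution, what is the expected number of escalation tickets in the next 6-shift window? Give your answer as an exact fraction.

165/14

Total count: 8 + 8 + 7 + 1 + 25 = 49.
Total exposure: 6 + 3 + 2 + 1 + 7 = 19 shifts.
Conjugate update: add total count to the shape and total exposure to the rate, giving Gamma(55, 28).
Predictive mean over a 6-shift window = T·E[λ|data] = 6·55/28 = 165/14.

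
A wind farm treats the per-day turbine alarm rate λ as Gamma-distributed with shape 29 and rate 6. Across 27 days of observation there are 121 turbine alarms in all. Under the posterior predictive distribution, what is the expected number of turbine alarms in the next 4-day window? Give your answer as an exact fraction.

200/11

Total count 121 over total exposure 27 days.
The Gamma prior is conjugate for the Poisson rate, so λ | data ~ Gamma(29+121, 6+27) = Gamma(150, 33).
Predictive mean over a 4-day window = T·E[λ|data] = 4·150/33 = 200/11.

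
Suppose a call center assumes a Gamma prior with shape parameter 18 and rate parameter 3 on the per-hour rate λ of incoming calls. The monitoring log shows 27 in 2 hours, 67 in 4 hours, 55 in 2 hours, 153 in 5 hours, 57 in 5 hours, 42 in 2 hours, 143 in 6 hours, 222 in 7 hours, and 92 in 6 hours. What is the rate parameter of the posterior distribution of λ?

Total count: 27 + 67 + 55 + 153 + 57 + 42 + 143 + 222 + 92 = 858.
Total exposure: 2 + 4 + 2 + 5 + 5 + 2 + 6 + 7 + 6 = 39 hours.
By Gamma–Poisson conjugacy, the posterior is Gamma(α + Σx, β + Σt) = Gamma(18 + 858, 3 + 39) = Gamma(876, 42).

42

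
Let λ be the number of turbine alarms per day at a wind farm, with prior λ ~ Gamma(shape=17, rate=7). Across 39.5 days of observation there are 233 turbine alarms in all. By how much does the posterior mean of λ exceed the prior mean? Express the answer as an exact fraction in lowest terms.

1919/651

Total count 233 over total exposure 39.5 days.
The Gamma prior is conjugate for the Poisson rate, so λ | data ~ Gamma(17+233, 7+39.5) = Gamma(250, 93/2).
Posterior mean = 250/(93/2) = 500/93; prior mean = 17/7 = 17/7. Difference = 500/93 − 17/7 = 1919/651.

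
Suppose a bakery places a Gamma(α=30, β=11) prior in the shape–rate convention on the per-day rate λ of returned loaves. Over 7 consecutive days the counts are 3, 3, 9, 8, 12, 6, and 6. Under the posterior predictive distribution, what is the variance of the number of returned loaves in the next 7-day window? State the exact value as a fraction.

13475/324

Total count: 3 + 3 + 9 + 8 + 12 + 6 + 6 = 47.
Total exposure: 7 days.
The Gamma prior is conjugate for the Poisson rate, so λ | data ~ Gamma(30+47, 11+7) = Gamma(77, 18).
The posterior predictive for a window of length T is Negative Binomial with variance T·α'·(β'+T)/β'² = 7·77·25/324 = 13475/324.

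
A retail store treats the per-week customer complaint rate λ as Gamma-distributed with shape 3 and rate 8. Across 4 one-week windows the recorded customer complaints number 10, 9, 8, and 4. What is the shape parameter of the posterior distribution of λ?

Total count: 10 + 9 + 8 + 4 = 31.
Total exposure: 4 weeks.
Gamma(α, β) with Poisson data over total exposure Σt gives posterior Gamma(α+Σx, β+Σt) = Gamma(34, 12).

34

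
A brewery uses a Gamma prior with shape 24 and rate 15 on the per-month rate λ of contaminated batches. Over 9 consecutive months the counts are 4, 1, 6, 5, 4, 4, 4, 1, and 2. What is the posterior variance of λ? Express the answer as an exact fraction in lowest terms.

Total count: 4 + 1 + 6 + 5 + 4 + 4 + 4 + 1 + 2 = 31.
Total exposure: 9 months.
Gamma(α, β) with Poisson data over total exposure Σt gives posterior Gamma(α+Σx, β+Σt) = Gamma(55, 24).
Posterior variance = α'/β'² = 55/576.

55/576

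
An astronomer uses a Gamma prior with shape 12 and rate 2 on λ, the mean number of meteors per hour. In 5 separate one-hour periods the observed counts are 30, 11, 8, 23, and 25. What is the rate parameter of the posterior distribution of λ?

7

Total count: 30 + 11 + 8 + 23 + 25 = 97.
Total exposure: 5 hours.
Conjugate update: add total count to the shape and total exposure to the rate, giving Gamma(109, 7).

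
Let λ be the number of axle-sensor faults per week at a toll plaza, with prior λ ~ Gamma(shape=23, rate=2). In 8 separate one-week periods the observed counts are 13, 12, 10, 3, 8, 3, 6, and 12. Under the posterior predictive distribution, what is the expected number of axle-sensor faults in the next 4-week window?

36

Total count: 13 + 12 + 10 + 3 + 8 + 3 + 6 + 12 = 67.
Total exposure: 8 weeks.
Gamma(α, β) with Poisson data over total exposure Σt gives posterior Gamma(α+Σx, β+Σt) = Gamma(90, 10).
Predictive mean over a 4-week window = T·E[λ|data] = 4·90/10 = 36.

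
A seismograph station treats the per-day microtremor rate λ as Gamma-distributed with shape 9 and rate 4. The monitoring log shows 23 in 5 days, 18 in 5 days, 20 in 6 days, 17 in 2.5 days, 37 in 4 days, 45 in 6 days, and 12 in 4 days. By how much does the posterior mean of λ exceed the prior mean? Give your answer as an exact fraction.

Total count: 23 + 18 + 20 + 17 + 37 + 45 + 12 = 172.
Total exposure: 5 + 5 + 6 + 2.5 + 4 + 6 + 4 = 32.5 days.
The Gamma prior is conjugate for the Poisson rate, so λ | data ~ Gamma(9+172, 4+32.5) = Gamma(181, 73/2).
Posterior mean = 181/(73/2) = 362/73; prior mean = 9/4 = 9/4. Difference = 362/73 − 9/4 = 791/292.

791/292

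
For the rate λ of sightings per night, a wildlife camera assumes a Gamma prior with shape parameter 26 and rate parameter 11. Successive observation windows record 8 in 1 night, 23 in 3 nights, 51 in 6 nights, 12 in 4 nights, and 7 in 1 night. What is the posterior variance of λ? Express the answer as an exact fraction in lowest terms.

Total count: 8 + 23 + 51 + 12 + 7 = 101.
Total exposure: 1 + 3 + 6 + 4 + 1 = 15 nights.
Gamma(α, β) with Poisson data over total exposure Σt gives posterior Gamma(α+Σx, β+Σt) = Gamma(127, 26).
Posterior variance = α'/β'² = 127/676.

127/676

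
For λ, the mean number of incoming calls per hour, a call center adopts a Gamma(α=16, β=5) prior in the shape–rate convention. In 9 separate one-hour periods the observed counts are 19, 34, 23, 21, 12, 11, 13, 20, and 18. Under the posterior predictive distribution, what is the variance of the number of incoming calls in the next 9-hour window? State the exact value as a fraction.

38709/196

Total count: 19 + 34 + 23 + 21 + 12 + 11 + 13 + 20 + 18 = 171.
Total exposure: 9 hours.
Posterior: α' = 16 + 171 = 187, β' = 5 + 9 = 14.
The posterior predictive for a window of length T is Negative Binomial with variance T·α'·(β'+T)/β'² = 9·187·23/196 = 38709/196.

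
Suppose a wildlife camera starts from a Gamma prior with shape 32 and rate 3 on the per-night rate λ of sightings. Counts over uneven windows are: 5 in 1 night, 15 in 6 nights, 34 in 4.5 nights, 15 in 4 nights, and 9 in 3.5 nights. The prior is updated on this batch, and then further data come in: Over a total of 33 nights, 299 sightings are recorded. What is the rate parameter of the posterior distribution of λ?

55

Total count: 5 + 15 + 34 + 15 + 9 = 78.
Total exposure: 1 + 6 + 4.5 + 4 + 3.5 = 19 nights.
After the first batch: Gamma(32 + 78, 3 + 19) = Gamma(110, 22).
Total count 299 over total exposure 33 nights.
After the second batch: Gamma(110 + 299, 22 + 33) = Gamma(409, 55).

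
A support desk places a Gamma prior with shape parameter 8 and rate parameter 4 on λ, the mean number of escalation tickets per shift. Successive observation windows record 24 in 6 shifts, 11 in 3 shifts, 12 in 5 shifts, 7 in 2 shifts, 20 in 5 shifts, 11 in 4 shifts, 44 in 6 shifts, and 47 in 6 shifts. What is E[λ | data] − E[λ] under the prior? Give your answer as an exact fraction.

Total count: 24 + 11 + 12 + 7 + 20 + 11 + 44 + 47 = 176.
Total exposure: 6 + 3 + 5 + 2 + 5 + 4 + 6 + 6 = 37 shifts.
By Gamma–Poisson conjugacy, the posterior is Gamma(α + Σx, β + Σt) = Gamma(8 + 176, 4 + 37) = Gamma(184, 41).
Posterior mean = 184/41 = 184/41; prior mean = 8/4 = 2. Difference = 184/41 − 2 = 102/41.

102/41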